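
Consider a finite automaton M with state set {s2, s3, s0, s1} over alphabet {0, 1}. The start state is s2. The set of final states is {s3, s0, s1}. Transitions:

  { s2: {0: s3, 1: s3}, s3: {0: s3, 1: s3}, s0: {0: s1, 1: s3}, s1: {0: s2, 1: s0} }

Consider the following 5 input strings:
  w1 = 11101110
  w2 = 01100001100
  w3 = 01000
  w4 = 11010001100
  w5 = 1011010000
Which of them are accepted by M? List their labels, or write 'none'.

w1:
  start at s2
  read '1': s2 → s3
  read '1': s3 → s3
  read '1': s3 → s3
  read '0': s3 → s3
  read '1': s3 → s3
  read '1': s3 → s3
  read '1': s3 → s3
  read '0': s3 → s3
  end s3, accepted
w2:
  start at s2
  read '0': s2 → s3
  read '1': s3 → s3
  read '1': s3 → s3
  read '0': s3 → s3
  read '0': s3 → s3
  read '0': s3 → s3
  read '0': s3 → s3
  read '1': s3 → s3
  read '1': s3 → s3
  read '0': s3 → s3
  read '0': s3 → s3
  end s3, accepted
w3:
  start at s2
  read '0': s2 → s3
  read '1': s3 → s3
  read '0': s3 → s3
  read '0': s3 → s3
  read '0': s3 → s3
  end s3, accepted
w4:
  start at s2
  read '1': s2 → s3
  read '1': s3 → s3
  read '0': s3 → s3
  read '1': s3 → s3
  read '0': s3 → s3
  read '0': s3 → s3
  read '0': s3 → s3
  read '1': s3 → s3
  read '1': s3 → s3
  read '0': s3 → s3
  read '0': s3 → s3
  end s3, accepted
w5:
  start at s2
  read '1': s2 → s3
  read '0': s3 → s3
  read '1': s3 → s3
  read '1': s3 → s3
  read '0': s3 → s3
  read '1': s3 → s3
  read '0': s3 → s3
  read '0': s3 → s3
  read '0': s3 → s3
  read '0': s3 → s3
  end s3, accepted

w1, w2, w3, w4, w5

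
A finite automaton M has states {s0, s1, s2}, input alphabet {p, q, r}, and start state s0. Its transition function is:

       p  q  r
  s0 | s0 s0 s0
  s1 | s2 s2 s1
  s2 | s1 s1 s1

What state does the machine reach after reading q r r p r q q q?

start at s0
read 'q': s0 → s0
read 'r': s0 → s0
read 'r': s0 → s0
read 'p': s0 → s0
read 'r': s0 → s0
read 'q': s0 → s0
read 'q': s0 → s0
read 'q': s0 → s0

s0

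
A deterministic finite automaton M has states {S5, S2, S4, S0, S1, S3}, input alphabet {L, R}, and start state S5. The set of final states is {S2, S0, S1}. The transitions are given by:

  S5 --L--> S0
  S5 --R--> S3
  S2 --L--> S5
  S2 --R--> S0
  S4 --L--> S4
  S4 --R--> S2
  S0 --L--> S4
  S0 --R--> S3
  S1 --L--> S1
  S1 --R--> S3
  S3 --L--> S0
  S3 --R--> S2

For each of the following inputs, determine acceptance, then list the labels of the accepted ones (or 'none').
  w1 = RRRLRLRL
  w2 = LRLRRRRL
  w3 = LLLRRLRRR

w1, w2

w1:
  start at S5
  read 'R': S5 → S3
  read 'R': S3 → S2
  read 'R': S2 → S0
  read 'L': S0 → S4
  read 'R': S4 → S2
  read 'L': S2 → S5
  read 'R': S5 → S3
  read 'L': S3 → S0
  end S0, accepted
w2:
  start at S5
  read 'L': S5 → S0
  read 'R': S0 → S3
  read 'L': S3 → S0
  read 'R': S0 → S3
  read 'R': S3 → S2
  read 'R': S2 → S0
  read 'R': S0 → S3
  read 'L': S3 → S0
  end S0, accepted
w3:
  start at S5
  read 'L': S5 → S0
  read 'L': S0 → S4
  read 'L': S4 → S4
  read 'R': S4 → S2
  read 'R': S2 → S0
  read 'L': S0 → S4
  read 'R': S4 → S2
  read 'R': S2 → S0
  read 'R': S0 → S3
  end S3, rejected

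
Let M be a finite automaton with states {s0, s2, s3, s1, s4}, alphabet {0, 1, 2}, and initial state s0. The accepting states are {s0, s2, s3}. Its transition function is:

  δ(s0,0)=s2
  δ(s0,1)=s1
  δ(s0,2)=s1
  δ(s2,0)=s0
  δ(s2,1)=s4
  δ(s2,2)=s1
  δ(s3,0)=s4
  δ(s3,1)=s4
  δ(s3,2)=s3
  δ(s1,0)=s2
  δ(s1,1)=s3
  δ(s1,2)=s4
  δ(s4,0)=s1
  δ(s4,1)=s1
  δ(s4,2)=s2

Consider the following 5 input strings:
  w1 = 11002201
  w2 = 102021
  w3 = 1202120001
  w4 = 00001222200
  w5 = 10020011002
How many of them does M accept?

w1: Trace: s0 -1-> s1 -1-> s3 -0-> s4 -0-> s1 -2-> s4 -2-> s2 -0-> s0 -1-> s1  → end s1, rejected
w2: Trace: s0 -1-> s1 -0-> s2 -2-> s1 -0-> s2 -2-> s1 -1-> s3  → end s3, accepted
w3: Trace: s0 -1-> s1 -2-> s4 -0-> s1 -2-> s4 -1-> s1 -2-> s4 -0-> s1 -0-> s2 -0-> s0 -1-> s1  → end s1, rejected
w4: Trace: s0 -0-> s2 -0-> s0 -0-> s2 -0-> s0 -1-> s1 -2-> s4 -2-> s2 -2-> s1 -2-> s4 -0-> s1 -0-> s2  → end s2, accepted
w5: Trace: s0 -1-> s1 -0-> s2 -0-> s0 -2-> s1 -0-> s2 -0-> s0 -1-> s1 -1-> s3 -0-> s4 -0-> s1 -2-> s4  → end s4, rejected

2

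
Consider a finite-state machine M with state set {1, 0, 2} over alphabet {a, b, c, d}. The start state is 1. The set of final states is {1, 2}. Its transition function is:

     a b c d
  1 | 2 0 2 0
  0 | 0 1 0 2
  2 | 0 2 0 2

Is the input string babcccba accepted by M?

Trace: 1 -b-> 0 -a-> 0 -b-> 1 -c-> 2 -c-> 0 -c-> 0 -b-> 1 -a-> 2
End state 2 is accepting.

Yes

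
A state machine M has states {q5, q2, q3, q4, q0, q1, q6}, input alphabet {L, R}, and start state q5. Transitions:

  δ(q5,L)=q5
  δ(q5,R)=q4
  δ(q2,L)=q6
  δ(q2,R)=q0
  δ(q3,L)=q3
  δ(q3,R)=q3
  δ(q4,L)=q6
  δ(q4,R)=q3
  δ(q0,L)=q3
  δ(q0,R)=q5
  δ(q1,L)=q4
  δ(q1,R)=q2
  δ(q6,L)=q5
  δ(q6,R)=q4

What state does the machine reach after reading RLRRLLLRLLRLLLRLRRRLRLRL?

q3

start at q5
read 'R': q5 → q4
read 'L': q4 → q6
read 'R': q6 → q4
read 'R': q4 → q3
read 'L': q3 → q3
read 'L': q3 → q3
read 'L': q3 → q3
read 'R': q3 → q3
read 'L': q3 → q3
read 'L': q3 → q3
read 'R': q3 → q3
read 'L': q3 → q3
read 'L': q3 → q3
read 'L': q3 → q3
read 'R': q3 → q3
read 'L': q3 → q3
read 'R': q3 → q3
read 'R': q3 → q3
read 'R': q3 → q3
read 'L': q3 → q3
read 'R': q3 → q3
read 'L': q3 → q3
read 'R': q3 → q3
read 'L': q3 → q3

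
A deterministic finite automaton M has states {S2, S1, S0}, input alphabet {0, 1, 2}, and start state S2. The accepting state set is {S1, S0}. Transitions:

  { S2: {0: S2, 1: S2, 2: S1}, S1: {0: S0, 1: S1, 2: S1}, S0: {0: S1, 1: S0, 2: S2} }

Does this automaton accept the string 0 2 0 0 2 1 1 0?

Trace: S2 -0-> S2 -2-> S1 -0-> S0 -0-> S1 -2-> S1 -1-> S1 -1-> S1 -0-> S0
End state S0 is accepting.

Yes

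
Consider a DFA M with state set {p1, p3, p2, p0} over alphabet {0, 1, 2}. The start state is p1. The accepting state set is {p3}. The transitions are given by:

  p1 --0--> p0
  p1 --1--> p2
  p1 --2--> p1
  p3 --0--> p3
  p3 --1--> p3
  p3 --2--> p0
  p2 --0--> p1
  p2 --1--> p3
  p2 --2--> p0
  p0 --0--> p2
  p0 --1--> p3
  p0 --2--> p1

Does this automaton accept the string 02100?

p1 → p0 → p1 → p2 → p1 → p0
End state p0 is not accepting.

No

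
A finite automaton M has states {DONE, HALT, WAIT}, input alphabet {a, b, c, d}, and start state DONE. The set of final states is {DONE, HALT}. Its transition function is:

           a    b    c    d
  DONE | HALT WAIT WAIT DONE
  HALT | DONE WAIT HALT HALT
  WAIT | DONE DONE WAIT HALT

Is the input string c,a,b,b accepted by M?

Yes

start at DONE
read 'c': DONE → WAIT
read 'a': WAIT → DONE
read 'b': DONE → WAIT
read 'b': WAIT → DONE
End state DONE is accepting.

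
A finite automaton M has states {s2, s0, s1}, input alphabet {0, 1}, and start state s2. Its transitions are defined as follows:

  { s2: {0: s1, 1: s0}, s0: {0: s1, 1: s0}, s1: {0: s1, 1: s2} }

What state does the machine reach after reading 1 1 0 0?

s1

Trace: s2 -1-> s0 -1-> s0 -0-> s1 -0-> s1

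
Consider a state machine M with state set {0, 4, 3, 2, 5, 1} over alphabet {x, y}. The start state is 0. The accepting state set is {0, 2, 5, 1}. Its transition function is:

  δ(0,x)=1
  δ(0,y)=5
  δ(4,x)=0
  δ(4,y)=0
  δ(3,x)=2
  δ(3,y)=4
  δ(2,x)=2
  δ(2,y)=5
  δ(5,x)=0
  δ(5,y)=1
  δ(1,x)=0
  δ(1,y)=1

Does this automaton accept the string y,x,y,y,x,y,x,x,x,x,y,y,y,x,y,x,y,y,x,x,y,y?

Trace: 0 -y-> 5 -x-> 0 -y-> 5 -y-> 1 -x-> 0 -y-> 5 -x-> 0 -x-> 1 -x-> 0 -x-> 1 -y-> 1 -y-> 1 -y-> 1 -x-> 0 -y-> 5 -x-> 0 -y-> 5 -y-> 1 -x-> 0 -x-> 1 -y-> 1 -y-> 1
End state 1 is accepting.

Yes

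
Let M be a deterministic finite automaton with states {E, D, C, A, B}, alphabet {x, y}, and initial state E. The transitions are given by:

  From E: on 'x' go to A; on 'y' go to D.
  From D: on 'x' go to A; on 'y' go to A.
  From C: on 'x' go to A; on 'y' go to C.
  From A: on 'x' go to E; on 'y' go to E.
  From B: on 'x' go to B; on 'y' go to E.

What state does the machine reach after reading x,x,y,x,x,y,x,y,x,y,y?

D

start at E
read 'x': E → A
read 'x': A → E
read 'y': E → D
read 'x': D → A
read 'x': A → E
read 'y': E → D
read 'x': D → A
read 'y': A → E
read 'x': E → A
read 'y': A → E
read 'y': E → D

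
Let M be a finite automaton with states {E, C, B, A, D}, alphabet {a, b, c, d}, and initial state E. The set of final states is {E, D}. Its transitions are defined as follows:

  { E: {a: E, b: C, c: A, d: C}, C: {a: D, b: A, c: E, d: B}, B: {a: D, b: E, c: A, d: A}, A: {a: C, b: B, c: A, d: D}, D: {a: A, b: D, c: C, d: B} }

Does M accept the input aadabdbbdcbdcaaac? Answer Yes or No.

start at E
read 'a': E → E
read 'a': E → E
read 'd': E → C
read 'a': C → D
read 'b': D → D
read 'd': D → B
read 'b': B → E
read 'b': E → C
read 'd': C → B
read 'c': B → A
read 'b': A → B
read 'd': B → A
read 'c': A → A
read 'a': A → C
read 'a': C → D
read 'a': D → A
read 'c': A → A
End state A is not accepting.

No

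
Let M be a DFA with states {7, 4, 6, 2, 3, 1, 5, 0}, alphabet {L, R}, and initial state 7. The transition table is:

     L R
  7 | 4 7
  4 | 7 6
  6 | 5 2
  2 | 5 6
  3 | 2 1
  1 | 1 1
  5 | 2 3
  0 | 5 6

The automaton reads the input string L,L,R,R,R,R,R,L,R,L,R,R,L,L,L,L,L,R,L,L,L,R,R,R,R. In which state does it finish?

1

7 → 4 → 7 → 7 → 7 → 7 → 7 → 7 → 4 → 6 → 5 → 3 → 1 → 1 → 1 → 1 → 1 → 1 → 1 → 1 → 1 → 1 → 1 → 1 → 1 → 1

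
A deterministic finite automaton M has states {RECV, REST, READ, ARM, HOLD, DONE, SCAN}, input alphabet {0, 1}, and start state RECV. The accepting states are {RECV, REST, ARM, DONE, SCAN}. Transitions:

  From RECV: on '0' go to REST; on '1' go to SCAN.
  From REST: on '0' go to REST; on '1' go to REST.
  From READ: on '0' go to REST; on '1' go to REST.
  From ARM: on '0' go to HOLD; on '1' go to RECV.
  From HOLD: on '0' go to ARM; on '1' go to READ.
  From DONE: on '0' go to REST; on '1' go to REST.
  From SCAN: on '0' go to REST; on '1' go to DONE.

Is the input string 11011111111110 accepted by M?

Yes

Trace: RECV -1-> SCAN -1-> DONE -0-> REST -1-> REST -1-> REST -1-> REST -1-> REST -1-> REST -1-> REST -1-> REST -1-> REST -1-> REST -1-> REST -0-> REST
End state REST is accepting.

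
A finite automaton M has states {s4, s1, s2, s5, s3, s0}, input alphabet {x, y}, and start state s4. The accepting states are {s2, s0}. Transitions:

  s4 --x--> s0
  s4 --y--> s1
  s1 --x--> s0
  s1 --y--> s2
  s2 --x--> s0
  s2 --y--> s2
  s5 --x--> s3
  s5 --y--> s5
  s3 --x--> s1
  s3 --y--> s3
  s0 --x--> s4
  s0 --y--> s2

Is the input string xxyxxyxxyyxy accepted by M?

s4 → s0 → s4 → s1 → s0 → s4 → s1 → s0 → s4 → s1 → s2 → s0 → s2
End state s2 is accepting.

Yes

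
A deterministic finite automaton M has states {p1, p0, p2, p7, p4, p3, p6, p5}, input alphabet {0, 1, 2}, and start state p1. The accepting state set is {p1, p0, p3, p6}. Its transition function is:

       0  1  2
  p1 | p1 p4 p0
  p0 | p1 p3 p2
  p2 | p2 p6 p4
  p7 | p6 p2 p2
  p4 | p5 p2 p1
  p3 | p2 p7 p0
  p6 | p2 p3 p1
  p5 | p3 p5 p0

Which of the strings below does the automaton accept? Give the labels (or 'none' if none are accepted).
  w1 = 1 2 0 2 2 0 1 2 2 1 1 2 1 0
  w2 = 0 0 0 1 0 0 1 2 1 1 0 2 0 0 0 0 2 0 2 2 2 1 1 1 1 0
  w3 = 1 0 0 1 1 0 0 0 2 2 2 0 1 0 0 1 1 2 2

w1:
  start at p1
  read '1': p1 → p4
  read '2': p4 → p1
  read '0': p1 → p1
  read '2': p1 → p0
  read '2': p0 → p2
  read '0': p2 → p2
  read '1': p2 → p6
  read '2': p6 → p1
  read '2': p1 → p0
  read '1': p0 → p3
  read '1': p3 → p7
  read '2': p7 → p2
  read '1': p2 → p6
  read '0': p6 → p2
  end p2, rejected
w2:
  start at p1
  read '0': p1 → p1
  read '0': p1 → p1
  read '0': p1 → p1
  read '1': p1 → p4
  read '0': p4 → p5
  read '0': p5 → p3
  read '1': p3 → p7
  read '2': p7 → p2
  read '1': p2 → p6
  read '1': p6 → p3
  read '0': p3 → p2
  read '2': p2 → p4
  read '0': p4 → p5
  read '0': p5 → p3
  read '0': p3 → p2
  read '0': p2 → p2
  read '2': p2 → p4
  read '0': p4 → p5
  read '2': p5 → p0
  read '2': p0 → p2
  read '2': p2 → p4
  read '1': p4 → p2
  read '1': p2 → p6
  read '1': p6 → p3
  read '1': p3 → p7
  read '0': p7 → p6
  end p6, accepted
w3:
  start at p1
  read '1': p1 → p4
  read '0': p4 → p5
  read '0': p5 → p3
  read '1': p3 → p7
  read '1': p7 → p2
  read '0': p2 → p2
  read '0': p2 → p2
  read '0': p2 → p2
  read '2': p2 → p4
  read '2': p4 → p1
  read '2': p1 → p0
  read '0': p0 → p1
  read '1': p1 → p4
  read '0': p4 → p5
  read '0': p5 → p3
  read '1': p3 → p7
  read '1': p7 → p2
  read '2': p2 → p4
  read '2': p4 → p1
  end p1, accepted

w2, w3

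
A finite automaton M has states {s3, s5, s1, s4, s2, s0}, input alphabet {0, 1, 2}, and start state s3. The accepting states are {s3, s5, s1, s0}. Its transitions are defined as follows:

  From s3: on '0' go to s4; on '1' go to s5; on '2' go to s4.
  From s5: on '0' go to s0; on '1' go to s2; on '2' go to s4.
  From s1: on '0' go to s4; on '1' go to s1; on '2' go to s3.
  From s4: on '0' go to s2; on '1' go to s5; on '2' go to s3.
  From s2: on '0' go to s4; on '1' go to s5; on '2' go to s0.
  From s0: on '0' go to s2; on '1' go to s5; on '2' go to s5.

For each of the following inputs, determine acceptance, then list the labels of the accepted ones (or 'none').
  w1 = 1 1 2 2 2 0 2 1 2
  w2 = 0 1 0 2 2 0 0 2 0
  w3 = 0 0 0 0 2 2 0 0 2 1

w3

w1: s3 → s5 → s2 → s0 → s5 → s4 → s2 → s0 → s5 → s4  → end s4, rejected
w2: s3 → s4 → s5 → s0 → s5 → s4 → s2 → s4 → s3 → s4  → end s4, rejected
w3: s3 → s4 → s2 → s4 → s2 → s0 → s5 → s0 → s2 → s0 → s5  → end s5, accepted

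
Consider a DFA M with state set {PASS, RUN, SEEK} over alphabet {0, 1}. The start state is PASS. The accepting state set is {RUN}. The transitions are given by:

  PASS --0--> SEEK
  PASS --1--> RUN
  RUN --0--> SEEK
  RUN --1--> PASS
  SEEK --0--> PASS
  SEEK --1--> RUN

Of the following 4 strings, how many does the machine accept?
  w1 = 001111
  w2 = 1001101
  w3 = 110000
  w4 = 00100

1

w1: Trace: PASS -0-> SEEK -0-> PASS -1-> RUN -1-> PASS -1-> RUN -1-> PASS  → end PASS, rejected
w2: Trace: PASS -1-> RUN -0-> SEEK -0-> PASS -1-> RUN -1-> PASS -0-> SEEK -1-> RUN  → end RUN, accepted
w3: Trace: PASS -1-> RUN -1-> PASS -0-> SEEK -0-> PASS -0-> SEEK -0-> PASS  → end PASS, rejected
w4: Trace: PASS -0-> SEEK -0-> PASS -1-> RUN -0-> SEEK -0-> PASS  → end PASS, rejected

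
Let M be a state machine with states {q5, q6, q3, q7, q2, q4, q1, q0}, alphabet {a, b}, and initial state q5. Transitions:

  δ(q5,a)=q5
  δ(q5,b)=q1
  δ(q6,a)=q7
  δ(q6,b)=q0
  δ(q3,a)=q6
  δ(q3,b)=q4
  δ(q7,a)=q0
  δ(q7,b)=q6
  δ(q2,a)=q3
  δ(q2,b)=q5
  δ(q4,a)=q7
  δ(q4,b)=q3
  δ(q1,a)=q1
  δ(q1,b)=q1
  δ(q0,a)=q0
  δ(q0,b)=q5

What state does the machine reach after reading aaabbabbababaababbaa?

q1

q5 → q5 → q5 → q5 → q1 → q1 → q1 → q1 → q1 → q1 → q1 → q1 → q1 → q1 → q1 → q1 → q1 → q1 → q1 → q1 → q1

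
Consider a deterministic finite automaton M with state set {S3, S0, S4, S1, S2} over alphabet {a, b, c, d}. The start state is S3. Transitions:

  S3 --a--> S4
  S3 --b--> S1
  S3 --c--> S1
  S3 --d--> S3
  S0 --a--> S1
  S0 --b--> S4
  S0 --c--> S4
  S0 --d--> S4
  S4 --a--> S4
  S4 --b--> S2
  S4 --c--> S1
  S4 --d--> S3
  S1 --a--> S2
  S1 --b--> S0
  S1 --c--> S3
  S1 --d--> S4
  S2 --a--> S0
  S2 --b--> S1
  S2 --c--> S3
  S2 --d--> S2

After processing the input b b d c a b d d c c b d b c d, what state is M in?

Trace: S3 -b-> S1 -b-> S0 -d-> S4 -c-> S1 -a-> S2 -b-> S1 -d-> S4 -d-> S3 -c-> S1 -c-> S3 -b-> S1 -d-> S4 -b-> S2 -c-> S3 -d-> S3

S3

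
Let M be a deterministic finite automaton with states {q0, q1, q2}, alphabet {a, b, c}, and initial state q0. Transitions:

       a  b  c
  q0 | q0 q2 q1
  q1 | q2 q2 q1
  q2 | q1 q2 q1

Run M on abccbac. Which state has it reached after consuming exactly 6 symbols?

Trace: q0 -a-> q0 -b-> q2 -c-> q1 -c-> q1 -b-> q2 -a-> q1
After 6 symbols: q1.

q1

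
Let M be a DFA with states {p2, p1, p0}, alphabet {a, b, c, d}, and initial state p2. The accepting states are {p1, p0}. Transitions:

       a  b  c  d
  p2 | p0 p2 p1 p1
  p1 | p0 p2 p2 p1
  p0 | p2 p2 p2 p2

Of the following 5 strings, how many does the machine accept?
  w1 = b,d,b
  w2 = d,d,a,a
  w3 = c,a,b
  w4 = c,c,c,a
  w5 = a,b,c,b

w1:
  start at p2
  read 'b': p2 → p2
  read 'd': p2 → p1
  read 'b': p1 → p2
  end p2, rejected
w2:
  start at p2
  read 'd': p2 → p1
  read 'd': p1 → p1
  read 'a': p1 → p0
  read 'a': p0 → p2
  end p2, rejected
w3:
  start at p2
  read 'c': p2 → p1
  read 'a': p1 → p0
  read 'b': p0 → p2
  end p2, rejected
w4:
  start at p2
  read 'c': p2 → p1
  read 'c': p1 → p2
  read 'c': p2 → p1
  read 'a': p1 → p0
  end p0, accepted
w5:
  start at p2
  read 'a': p2 → p0
  read 'b': p0 → p2
  read 'c': p2 → p1
  read 'b': p1 → p2
  end p2, rejected

1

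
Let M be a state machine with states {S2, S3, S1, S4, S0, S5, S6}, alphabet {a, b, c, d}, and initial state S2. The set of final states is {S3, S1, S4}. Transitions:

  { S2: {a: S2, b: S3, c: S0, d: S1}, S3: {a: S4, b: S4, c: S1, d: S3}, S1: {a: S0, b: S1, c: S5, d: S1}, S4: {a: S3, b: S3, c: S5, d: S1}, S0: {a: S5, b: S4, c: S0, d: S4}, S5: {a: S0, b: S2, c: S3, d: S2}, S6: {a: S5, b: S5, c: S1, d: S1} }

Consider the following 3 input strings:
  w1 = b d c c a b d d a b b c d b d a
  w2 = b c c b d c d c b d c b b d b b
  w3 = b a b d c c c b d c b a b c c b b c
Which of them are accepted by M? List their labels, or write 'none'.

w2, w3

w1:
  start at S2
  read 'b': S2 → S3
  read 'd': S3 → S3
  read 'c': S3 → S1
  read 'c': S1 → S5
  read 'a': S5 → S0
  read 'b': S0 → S4
  read 'd': S4 → S1
  read 'd': S1 → S1
  read 'a': S1 → S0
  read 'b': S0 → S4
  read 'b': S4 → S3
  read 'c': S3 → S1
  read 'd': S1 → S1
  read 'b': S1 → S1
  read 'd': S1 → S1
  read 'a': S1 → S0
  end S0, rejected
w2:
  start at S2
  read 'b': S2 → S3
  read 'c': S3 → S1
  read 'c': S1 → S5
  read 'b': S5 → S2
  read 'd': S2 → S1
  read 'c': S1 → S5
  read 'd': S5 → S2
  read 'c': S2 → S0
  read 'b': S0 → S4
  read 'd': S4 → S1
  read 'c': S1 → S5
  read 'b': S5 → S2
  read 'b': S2 → S3
  read 'd': S3 → S3
  read 'b': S3 → S4
  read 'b': S4 → S3
  end S3, accepted
w3:
  start at S2
  read 'b': S2 → S3
  read 'a': S3 → S4
  read 'b': S4 → S3
  read 'd': S3 → S3
  read 'c': S3 → S1
  read 'c': S1 → S5
  read 'c': S5 → S3
  read 'b': S3 → S4
  read 'd': S4 → S1
  read 'c': S1 → S5
  read 'b': S5 → S2
  read 'a': S2 → S2
  read 'b': S2 → S3
  read 'c': S3 → S1
  read 'c': S1 → S5
  read 'b': S5 → S2
  read 'b': S2 → S3
  read 'c': S3 → S1
  end S1, accepted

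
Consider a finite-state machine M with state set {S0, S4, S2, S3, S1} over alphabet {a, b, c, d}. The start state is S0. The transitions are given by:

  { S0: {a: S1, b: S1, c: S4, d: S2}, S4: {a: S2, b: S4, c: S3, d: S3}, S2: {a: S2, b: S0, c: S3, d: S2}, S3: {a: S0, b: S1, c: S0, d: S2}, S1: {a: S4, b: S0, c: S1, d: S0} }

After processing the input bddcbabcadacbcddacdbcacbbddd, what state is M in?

S2

start at S0
read 'b': S0 → S1
read 'd': S1 → S0
read 'd': S0 → S2
read 'c': S2 → S3
read 'b': S3 → S1
read 'a': S1 → S4
read 'b': S4 → S4
read 'c': S4 → S3
read 'a': S3 → S0
read 'd': S0 → S2
read 'a': S2 → S2
read 'c': S2 → S3
read 'b': S3 → S1
read 'c': S1 → S1
read 'd': S1 → S0
read 'd': S0 → S2
read 'a': S2 → S2
read 'c': S2 → S3
read 'd': S3 → S2
read 'b': S2 → S0
read 'c': S0 → S4
read 'a': S4 → S2
read 'c': S2 → S3
read 'b': S3 → S1
read 'b': S1 → S0
read 'd': S0 → S2
read 'd': S2 → S2
read 'd': S2 → S2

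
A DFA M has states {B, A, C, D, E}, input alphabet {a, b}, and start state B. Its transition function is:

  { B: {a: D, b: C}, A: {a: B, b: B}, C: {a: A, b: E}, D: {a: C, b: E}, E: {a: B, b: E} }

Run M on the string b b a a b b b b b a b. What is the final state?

C

start at B
read 'b': B → C
read 'b': C → E
read 'a': E → B
read 'a': B → D
read 'b': D → E
read 'b': E → E
read 'b': E → E
read 'b': E → E
read 'b': E → E
read 'a': E → B
read 'b': B → C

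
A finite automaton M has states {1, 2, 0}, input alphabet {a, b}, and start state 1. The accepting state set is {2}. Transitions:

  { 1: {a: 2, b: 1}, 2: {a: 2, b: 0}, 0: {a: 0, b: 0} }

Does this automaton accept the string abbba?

Trace: 1 -a-> 2 -b-> 0 -b-> 0 -b-> 0 -a-> 0
End state 0 is not accepting.

No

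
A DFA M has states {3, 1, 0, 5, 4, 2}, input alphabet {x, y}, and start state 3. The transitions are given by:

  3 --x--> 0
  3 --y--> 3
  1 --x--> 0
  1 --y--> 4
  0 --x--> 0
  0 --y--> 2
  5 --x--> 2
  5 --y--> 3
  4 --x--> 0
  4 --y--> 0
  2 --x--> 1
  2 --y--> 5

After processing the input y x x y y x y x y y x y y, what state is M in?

5

Trace: 3 -y-> 3 -x-> 0 -x-> 0 -y-> 2 -y-> 5 -x-> 2 -y-> 5 -x-> 2 -y-> 5 -y-> 3 -x-> 0 -y-> 2 -y-> 5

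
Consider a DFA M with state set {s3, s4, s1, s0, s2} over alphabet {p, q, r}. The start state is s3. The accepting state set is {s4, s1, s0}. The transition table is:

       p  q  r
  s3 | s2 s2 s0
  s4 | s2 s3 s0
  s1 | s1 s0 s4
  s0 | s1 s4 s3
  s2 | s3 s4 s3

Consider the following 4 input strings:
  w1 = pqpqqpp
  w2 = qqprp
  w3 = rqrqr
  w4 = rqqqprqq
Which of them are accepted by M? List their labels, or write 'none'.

w1: Trace: s3 -p-> s2 -q-> s4 -p-> s2 -q-> s4 -q-> s3 -p-> s2 -p-> s3  → end s3, rejected
w2: Trace: s3 -q-> s2 -q-> s4 -p-> s2 -r-> s3 -p-> s2  → end s2, rejected
w3: Trace: s3 -r-> s0 -q-> s4 -r-> s0 -q-> s4 -r-> s0  → end s0, accepted
w4: Trace: s3 -r-> s0 -q-> s4 -q-> s3 -q-> s2 -p-> s3 -r-> s0 -q-> s4 -q-> s3  → end s3, rejected

w3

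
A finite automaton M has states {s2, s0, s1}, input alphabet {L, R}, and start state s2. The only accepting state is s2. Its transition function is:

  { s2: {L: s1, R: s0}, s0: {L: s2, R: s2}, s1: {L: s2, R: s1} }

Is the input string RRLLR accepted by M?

No

Trace: s2 -R-> s0 -R-> s2 -L-> s1 -L-> s2 -R-> s0
End state s0 is not accepting.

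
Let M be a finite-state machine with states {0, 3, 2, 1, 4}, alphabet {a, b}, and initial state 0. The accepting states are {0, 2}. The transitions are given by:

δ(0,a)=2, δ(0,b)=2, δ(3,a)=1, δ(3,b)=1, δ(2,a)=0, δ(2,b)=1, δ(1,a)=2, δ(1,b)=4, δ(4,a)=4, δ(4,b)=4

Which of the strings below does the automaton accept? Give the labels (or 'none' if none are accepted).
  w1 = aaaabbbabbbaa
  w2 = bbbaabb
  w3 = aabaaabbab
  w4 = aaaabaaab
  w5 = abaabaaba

w1: 0 → 2 → 0 → 2 → 0 → 2 → 1 → 4 → 4 → 4 → 4 → 4 → 4 → 4  → end 4, rejected
w2: 0 → 2 → 1 → 4 → 4 → 4 → 4 → 4  → end 4, rejected
w3: 0 → 2 → 0 → 2 → 0 → 2 → 0 → 2 → 1 → 2 → 1  → end 1, rejected
w4: 0 → 2 → 0 → 2 → 0 → 2 → 0 → 2 → 0 → 2  → end 2, accepted
w5: 0 → 2 → 1 → 2 → 0 → 2 → 0 → 2 → 1 → 2  → end 2, accepted

w4, w5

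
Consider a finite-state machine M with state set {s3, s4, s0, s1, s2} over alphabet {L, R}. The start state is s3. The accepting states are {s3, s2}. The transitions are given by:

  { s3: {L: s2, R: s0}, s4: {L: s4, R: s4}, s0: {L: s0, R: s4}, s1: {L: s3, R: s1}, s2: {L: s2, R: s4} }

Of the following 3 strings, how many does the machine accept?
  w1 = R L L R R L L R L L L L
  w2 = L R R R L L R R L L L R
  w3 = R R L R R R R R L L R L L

0

w1: Trace: s3 -R-> s0 -L-> s0 -L-> s0 -R-> s4 -R-> s4 -L-> s4 -L-> s4 -R-> s4 -L-> s4 -L-> s4 -L-> s4 -L-> s4  → end s4, rejected
w2: Trace: s3 -L-> s2 -R-> s4 -R-> s4 -R-> s4 -L-> s4 -L-> s4 -R-> s4 -R-> s4 -L-> s4 -L-> s4 -L-> s4 -R-> s4  → end s4, rejected
w3: Trace: s3 -R-> s0 -R-> s4 -L-> s4 -R-> s4 -R-> s4 -R-> s4 -R-> s4 -R-> s4 -L-> s4 -L-> s4 -R-> s4 -L-> s4 -L-> s4  → end s4, rejected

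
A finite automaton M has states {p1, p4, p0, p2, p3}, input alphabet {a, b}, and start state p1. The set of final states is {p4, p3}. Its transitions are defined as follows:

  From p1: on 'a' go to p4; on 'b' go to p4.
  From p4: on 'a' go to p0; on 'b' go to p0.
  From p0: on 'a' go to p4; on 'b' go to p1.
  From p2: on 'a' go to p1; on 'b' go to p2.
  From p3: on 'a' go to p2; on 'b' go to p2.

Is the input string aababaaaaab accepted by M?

Trace: p1 -a-> p4 -a-> p0 -b-> p1 -a-> p4 -b-> p0 -a-> p4 -a-> p0 -a-> p4 -a-> p0 -a-> p4 -b-> p0
End state p0 is not accepting.

No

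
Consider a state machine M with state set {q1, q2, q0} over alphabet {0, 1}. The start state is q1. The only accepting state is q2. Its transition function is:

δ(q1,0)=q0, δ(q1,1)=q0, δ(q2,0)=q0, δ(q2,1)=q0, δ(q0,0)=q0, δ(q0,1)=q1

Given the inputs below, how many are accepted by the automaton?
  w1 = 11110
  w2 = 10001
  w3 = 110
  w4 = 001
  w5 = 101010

0

w1: q1 → q0 → q1 → q0 → q1 → q0  → end q0, rejected
w2: q1 → q0 → q0 → q0 → q0 → q1  → end q1, rejected
w3: q1 → q0 → q1 → q0  → end q0, rejected
w4: q1 → q0 → q0 → q1  → end q1, rejected
w5: q1 → q0 → q0 → q1 → q0 → q1 → q0  → end q0, rejected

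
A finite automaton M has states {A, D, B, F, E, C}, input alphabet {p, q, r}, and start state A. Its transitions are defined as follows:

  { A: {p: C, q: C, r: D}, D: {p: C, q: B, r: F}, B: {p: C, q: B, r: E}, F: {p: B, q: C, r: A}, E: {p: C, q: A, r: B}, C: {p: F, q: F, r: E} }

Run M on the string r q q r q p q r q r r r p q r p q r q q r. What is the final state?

Trace: A -r-> D -q-> B -q-> B -r-> E -q-> A -p-> C -q-> F -r-> A -q-> C -r-> E -r-> B -r-> E -p-> C -q-> F -r-> A -p-> C -q-> F -r-> A -q-> C -q-> F -r-> A

A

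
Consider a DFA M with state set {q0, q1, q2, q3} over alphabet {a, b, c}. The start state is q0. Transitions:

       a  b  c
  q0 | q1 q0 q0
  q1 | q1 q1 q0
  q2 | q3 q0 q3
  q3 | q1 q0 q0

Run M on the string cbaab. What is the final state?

q1

start at q0
read 'c': q0 → q0
read 'b': q0 → q0
read 'a': q0 → q1
read 'a': q1 → q1
read 'b': q1 → q1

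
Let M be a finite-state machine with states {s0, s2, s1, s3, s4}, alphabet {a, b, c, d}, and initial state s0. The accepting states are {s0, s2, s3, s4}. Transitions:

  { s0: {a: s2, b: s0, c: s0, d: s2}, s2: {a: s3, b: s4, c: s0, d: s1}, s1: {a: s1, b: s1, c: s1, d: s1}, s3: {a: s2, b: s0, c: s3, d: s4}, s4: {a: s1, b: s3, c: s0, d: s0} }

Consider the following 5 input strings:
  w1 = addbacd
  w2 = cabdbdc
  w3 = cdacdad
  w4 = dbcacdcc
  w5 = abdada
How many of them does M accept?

w1:
  start at s0
  read 'a': s0 → s2
  read 'd': s2 → s1
  read 'd': s1 → s1
  read 'b': s1 → s1
  read 'a': s1 → s1
  read 'c': s1 → s1
  read 'd': s1 → s1
  end s1, rejected
w2:
  start at s0
  read 'c': s0 → s0
  read 'a': s0 → s2
  read 'b': s2 → s4
  read 'd': s4 → s0
  read 'b': s0 → s0
  read 'd': s0 → s2
  read 'c': s2 → s0
  end s0, accepted
w3:
  start at s0
  read 'c': s0 → s0
  read 'd': s0 → s2
  read 'a': s2 → s3
  read 'c': s3 → s3
  read 'd': s3 → s4
  read 'a': s4 → s1
  read 'd': s1 → s1
  end s1, rejected
w4:
  start at s0
  read 'd': s0 → s2
  read 'b': s2 → s4
  read 'c': s4 → s0
  read 'a': s0 → s2
  read 'c': s2 → s0
  read 'd': s0 → s2
  read 'c': s2 → s0
  read 'c': s0 → s0
  end s0, accepted
w5:
  start at s0
  read 'a': s0 → s2
  read 'b': s2 → s4
  read 'd': s4 → s0
  read 'a': s0 → s2
  read 'd': s2 → s1
  read 'a': s1 → s1
  end s1, rejected

2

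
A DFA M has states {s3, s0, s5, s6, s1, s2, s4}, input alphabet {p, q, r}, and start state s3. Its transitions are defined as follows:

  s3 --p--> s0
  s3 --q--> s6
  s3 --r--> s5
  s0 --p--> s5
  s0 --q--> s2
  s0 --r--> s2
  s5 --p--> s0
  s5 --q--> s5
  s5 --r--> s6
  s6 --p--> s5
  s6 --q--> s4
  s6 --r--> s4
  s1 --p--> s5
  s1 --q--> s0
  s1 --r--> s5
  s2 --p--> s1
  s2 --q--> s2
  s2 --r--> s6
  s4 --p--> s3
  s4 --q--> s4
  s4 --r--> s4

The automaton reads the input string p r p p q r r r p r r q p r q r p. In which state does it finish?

start at s3
read 'p': s3 → s0
read 'r': s0 → s2
read 'p': s2 → s1
read 'p': s1 → s5
read 'q': s5 → s5
read 'r': s5 → s6
read 'r': s6 → s4
read 'r': s4 → s4
read 'p': s4 → s3
read 'r': s3 → s5
read 'r': s5 → s6
read 'q': s6 → s4
read 'p': s4 → s3
read 'r': s3 → s5
read 'q': s5 → s5
read 'r': s5 → s6
read 'p': s6 → s5

s5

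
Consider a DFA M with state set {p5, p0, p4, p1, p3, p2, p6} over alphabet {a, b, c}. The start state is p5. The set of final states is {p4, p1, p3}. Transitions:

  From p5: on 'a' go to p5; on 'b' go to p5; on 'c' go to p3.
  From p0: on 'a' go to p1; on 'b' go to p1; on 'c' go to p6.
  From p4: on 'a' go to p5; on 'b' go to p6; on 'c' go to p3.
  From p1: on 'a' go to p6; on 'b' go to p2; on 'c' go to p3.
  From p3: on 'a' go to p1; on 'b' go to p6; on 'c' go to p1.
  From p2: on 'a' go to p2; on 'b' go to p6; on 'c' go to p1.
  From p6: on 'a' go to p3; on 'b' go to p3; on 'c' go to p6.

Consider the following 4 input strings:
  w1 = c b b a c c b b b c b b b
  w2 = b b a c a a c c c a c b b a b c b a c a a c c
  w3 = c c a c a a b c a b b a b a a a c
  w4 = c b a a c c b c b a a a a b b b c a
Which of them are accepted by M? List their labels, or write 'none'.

w1: Trace: p5 -c-> p3 -b-> p6 -b-> p3 -a-> p1 -c-> p3 -c-> p1 -b-> p2 -b-> p6 -b-> p3 -c-> p1 -b-> p2 -b-> p6 -b-> p3  → end p3, accepted
w2: Trace: p5 -b-> p5 -b-> p5 -a-> p5 -c-> p3 -a-> p1 -a-> p6 -c-> p6 -c-> p6 -c-> p6 -a-> p3 -c-> p1 -b-> p2 -b-> p6 -a-> p3 -b-> p6 -c-> p6 -b-> p3 -a-> p1 -c-> p3 -a-> p1 -a-> p6 -c-> p6 -c-> p6  → end p6, rejected
w3: Trace: p5 -c-> p3 -c-> p1 -a-> p6 -c-> p6 -a-> p3 -a-> p1 -b-> p2 -c-> p1 -a-> p6 -b-> p3 -b-> p6 -a-> p3 -b-> p6 -a-> p3 -a-> p1 -a-> p6 -c-> p6  → end p6, rejected
w4: Trace: p5 -c-> p3 -b-> p6 -a-> p3 -a-> p1 -c-> p3 -c-> p1 -b-> p2 -c-> p1 -b-> p2 -a-> p2 -a-> p2 -a-> p2 -a-> p2 -b-> p6 -b-> p3 -b-> p6 -c-> p6 -a-> p3  → end p3, accepted

w1, w4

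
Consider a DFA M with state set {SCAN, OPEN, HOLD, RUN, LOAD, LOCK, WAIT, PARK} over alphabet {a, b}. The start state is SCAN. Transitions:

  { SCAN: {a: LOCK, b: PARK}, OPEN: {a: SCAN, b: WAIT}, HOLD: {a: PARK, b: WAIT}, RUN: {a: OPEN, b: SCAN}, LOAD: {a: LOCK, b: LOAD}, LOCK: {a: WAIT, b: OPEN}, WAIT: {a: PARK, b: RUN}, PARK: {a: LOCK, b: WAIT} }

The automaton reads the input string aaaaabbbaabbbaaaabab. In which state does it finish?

SCAN → LOCK → WAIT → PARK → LOCK → WAIT → RUN → SCAN → PARK → LOCK → WAIT → RUN → SCAN → PARK → LOCK → WAIT → PARK → LOCK → OPEN → SCAN → PARK

PARK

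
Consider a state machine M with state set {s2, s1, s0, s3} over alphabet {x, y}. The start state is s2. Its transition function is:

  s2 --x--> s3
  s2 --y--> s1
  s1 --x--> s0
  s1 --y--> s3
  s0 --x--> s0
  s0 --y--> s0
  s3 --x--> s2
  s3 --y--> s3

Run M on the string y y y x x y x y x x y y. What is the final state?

s0

Trace: s2 -y-> s1 -y-> s3 -y-> s3 -x-> s2 -x-> s3 -y-> s3 -x-> s2 -y-> s1 -x-> s0 -x-> s0 -y-> s0 -y-> s0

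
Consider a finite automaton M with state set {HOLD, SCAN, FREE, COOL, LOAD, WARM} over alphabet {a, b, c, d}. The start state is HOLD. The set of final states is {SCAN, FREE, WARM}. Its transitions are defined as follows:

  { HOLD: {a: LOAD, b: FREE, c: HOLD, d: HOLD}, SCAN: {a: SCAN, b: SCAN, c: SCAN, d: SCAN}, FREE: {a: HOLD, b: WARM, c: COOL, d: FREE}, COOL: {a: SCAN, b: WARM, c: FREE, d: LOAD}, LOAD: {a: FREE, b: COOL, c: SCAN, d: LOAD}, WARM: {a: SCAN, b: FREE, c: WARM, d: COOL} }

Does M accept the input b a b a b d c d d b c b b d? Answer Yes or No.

Yes

HOLD → FREE → HOLD → FREE → HOLD → FREE → FREE → COOL → LOAD → LOAD → COOL → FREE → WARM → FREE → FREE
End state FREE is accepting.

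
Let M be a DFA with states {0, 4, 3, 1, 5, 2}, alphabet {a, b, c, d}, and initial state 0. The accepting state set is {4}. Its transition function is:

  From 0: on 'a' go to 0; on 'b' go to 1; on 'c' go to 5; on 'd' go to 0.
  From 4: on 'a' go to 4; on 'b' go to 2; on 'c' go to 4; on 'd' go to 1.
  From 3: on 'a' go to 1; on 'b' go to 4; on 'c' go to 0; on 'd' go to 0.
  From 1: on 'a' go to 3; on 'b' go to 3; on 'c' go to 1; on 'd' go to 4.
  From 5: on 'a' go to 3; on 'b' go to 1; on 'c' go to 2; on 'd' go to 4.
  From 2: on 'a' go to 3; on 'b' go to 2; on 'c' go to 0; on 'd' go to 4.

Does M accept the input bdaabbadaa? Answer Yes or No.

0 → 1 → 4 → 4 → 4 → 2 → 2 → 3 → 0 → 0 → 0
End state 0 is not accepting.

No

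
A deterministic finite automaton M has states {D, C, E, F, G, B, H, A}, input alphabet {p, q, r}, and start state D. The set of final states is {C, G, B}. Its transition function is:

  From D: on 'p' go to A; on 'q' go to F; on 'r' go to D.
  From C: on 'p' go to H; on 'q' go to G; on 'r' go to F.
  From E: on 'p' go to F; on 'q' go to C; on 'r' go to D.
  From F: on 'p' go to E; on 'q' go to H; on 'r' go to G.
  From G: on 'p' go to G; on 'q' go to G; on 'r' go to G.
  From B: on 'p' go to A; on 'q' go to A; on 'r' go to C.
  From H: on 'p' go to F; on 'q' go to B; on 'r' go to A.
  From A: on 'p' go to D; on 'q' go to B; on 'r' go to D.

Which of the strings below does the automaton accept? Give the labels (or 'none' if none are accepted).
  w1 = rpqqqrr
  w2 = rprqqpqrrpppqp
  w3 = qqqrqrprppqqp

w1:
  start at D
  read 'r': D → D
  read 'p': D → A
  read 'q': A → B
  read 'q': B → A
  read 'q': A → B
  read 'r': B → C
  read 'r': C → F
  end F, rejected
w2:
  start at D
  read 'r': D → D
  read 'p': D → A
  read 'r': A → D
  read 'q': D → F
  read 'q': F → H
  read 'p': H → F
  read 'q': F → H
  read 'r': H → A
  read 'r': A → D
  read 'p': D → A
  read 'p': A → D
  read 'p': D → A
  read 'q': A → B
  read 'p': B → A
  end A, rejected
w3:
  start at D
  read 'q': D → F
  read 'q': F → H
  read 'q': H → B
  read 'r': B → C
  read 'q': C → G
  read 'r': G → G
  read 'p': G → G
  read 'r': G → G
  read 'p': G → G
  read 'p': G → G
  read 'q': G → G
  read 'q': G → G
  read 'p': G → G
  end G, accepted

w3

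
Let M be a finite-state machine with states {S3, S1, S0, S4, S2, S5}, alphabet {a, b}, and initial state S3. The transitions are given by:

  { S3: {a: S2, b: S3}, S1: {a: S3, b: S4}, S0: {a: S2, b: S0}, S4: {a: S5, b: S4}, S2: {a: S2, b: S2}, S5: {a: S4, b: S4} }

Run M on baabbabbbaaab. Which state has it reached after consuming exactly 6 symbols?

S2

Trace: S3 -b-> S3 -a-> S2 -a-> S2 -b-> S2 -b-> S2 -a-> S2
After 6 symbols: S2.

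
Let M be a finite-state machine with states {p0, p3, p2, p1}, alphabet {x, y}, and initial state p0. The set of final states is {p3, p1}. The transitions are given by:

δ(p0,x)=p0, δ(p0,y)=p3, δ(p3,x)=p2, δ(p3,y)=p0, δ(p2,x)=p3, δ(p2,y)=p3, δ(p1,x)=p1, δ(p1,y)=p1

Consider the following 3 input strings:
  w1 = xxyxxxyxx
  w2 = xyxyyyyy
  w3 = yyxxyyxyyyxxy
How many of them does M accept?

w1: Trace: p0 -x-> p0 -x-> p0 -y-> p3 -x-> p2 -x-> p3 -x-> p2 -y-> p3 -x-> p2 -x-> p3  → end p3, accepted
w2: Trace: p0 -x-> p0 -y-> p3 -x-> p2 -y-> p3 -y-> p0 -y-> p3 -y-> p0 -y-> p3  → end p3, accepted
w3: Trace: p0 -y-> p3 -y-> p0 -x-> p0 -x-> p0 -y-> p3 -y-> p0 -x-> p0 -y-> p3 -y-> p0 -y-> p3 -x-> p2 -x-> p3 -y-> p0  → end p0, rejected

2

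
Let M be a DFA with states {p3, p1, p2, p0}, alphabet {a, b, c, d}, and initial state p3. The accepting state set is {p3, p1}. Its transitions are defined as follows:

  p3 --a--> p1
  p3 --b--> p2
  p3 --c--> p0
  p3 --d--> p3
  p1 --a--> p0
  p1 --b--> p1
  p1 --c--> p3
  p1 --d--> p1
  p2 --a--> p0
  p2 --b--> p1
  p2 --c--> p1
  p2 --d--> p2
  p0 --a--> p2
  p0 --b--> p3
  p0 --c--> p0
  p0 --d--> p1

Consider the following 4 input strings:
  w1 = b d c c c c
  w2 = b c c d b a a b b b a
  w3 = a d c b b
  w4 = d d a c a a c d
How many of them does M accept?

2

w1: Trace: p3 -b-> p2 -d-> p2 -c-> p1 -c-> p3 -c-> p0 -c-> p0  → end p0, rejected
w2: Trace: p3 -b-> p2 -c-> p1 -c-> p3 -d-> p3 -b-> p2 -a-> p0 -a-> p2 -b-> p1 -b-> p1 -b-> p1 -a-> p0  → end p0, rejected
w3: Trace: p3 -a-> p1 -d-> p1 -c-> p3 -b-> p2 -b-> p1  → end p1, accepted
w4: Trace: p3 -d-> p3 -d-> p3 -a-> p1 -c-> p3 -a-> p1 -a-> p0 -c-> p0 -d-> p1  → end p1, accepted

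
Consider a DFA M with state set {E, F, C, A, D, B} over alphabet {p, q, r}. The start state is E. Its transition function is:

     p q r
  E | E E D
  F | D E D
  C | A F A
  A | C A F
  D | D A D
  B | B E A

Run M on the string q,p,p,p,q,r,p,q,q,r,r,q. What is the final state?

start at E
read 'q': E → E
read 'p': E → E
read 'p': E → E
read 'p': E → E
read 'q': E → E
read 'r': E → D
read 'p': D → D
read 'q': D → A
read 'q': A → A
read 'r': A → F
read 'r': F → D
read 'q': D → A

A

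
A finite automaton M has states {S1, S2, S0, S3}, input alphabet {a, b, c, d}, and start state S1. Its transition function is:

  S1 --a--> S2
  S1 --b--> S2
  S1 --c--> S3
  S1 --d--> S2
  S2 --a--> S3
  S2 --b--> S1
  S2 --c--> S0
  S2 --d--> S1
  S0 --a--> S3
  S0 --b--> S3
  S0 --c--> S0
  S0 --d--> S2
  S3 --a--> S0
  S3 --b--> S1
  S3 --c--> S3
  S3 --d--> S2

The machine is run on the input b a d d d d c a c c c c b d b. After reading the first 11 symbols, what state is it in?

S1 → S2 → S3 → S2 → S1 → S2 → S1 → S3 → S0 → S0 → S0 → S0
After 11 symbols: S0.

S0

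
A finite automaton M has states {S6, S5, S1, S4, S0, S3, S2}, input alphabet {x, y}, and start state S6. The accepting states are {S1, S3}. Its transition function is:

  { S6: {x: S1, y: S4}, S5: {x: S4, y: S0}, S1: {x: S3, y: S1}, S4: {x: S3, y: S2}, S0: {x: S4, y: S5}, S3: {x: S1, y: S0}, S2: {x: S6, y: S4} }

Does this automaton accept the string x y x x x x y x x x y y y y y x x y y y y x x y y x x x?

Trace: S6 -x-> S1 -y-> S1 -x-> S3 -x-> S1 -x-> S3 -x-> S1 -y-> S1 -x-> S3 -x-> S1 -x-> S3 -y-> S0 -y-> S5 -y-> S0 -y-> S5 -y-> S0 -x-> S4 -x-> S3 -y-> S0 -y-> S5 -y-> S0 -y-> S5 -x-> S4 -x-> S3 -y-> S0 -y-> S5 -x-> S4 -x-> S3 -x-> S1
End state S1 is accepting.

Yes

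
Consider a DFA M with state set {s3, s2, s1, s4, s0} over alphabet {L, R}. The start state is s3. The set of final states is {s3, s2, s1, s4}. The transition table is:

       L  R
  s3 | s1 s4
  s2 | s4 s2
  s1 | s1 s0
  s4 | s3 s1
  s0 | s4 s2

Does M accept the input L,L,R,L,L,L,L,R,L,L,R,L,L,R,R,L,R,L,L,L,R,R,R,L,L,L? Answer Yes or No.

s3 → s1 → s1 → s0 → s4 → s3 → s1 → s1 → s0 → s4 → s3 → s4 → s3 → s1 → s0 → s2 → s4 → s1 → s1 → s1 → s1 → s0 → s2 → s2 → s4 → s3 → s1
End state s1 is accepting.

Yes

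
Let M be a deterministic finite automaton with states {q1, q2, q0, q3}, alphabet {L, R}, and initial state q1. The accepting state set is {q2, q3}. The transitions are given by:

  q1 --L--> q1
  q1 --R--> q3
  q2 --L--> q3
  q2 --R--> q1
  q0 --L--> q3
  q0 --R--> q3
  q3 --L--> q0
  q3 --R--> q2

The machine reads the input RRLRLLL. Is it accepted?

Trace: q1 -R-> q3 -R-> q2 -L-> q3 -R-> q2 -L-> q3 -L-> q0 -L-> q3
End state q3 is accepting.

Yes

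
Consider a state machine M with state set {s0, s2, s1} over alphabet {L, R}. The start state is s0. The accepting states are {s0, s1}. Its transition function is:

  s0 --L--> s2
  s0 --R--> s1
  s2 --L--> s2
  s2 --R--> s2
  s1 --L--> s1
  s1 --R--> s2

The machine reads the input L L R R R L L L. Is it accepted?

s0 → s2 → s2 → s2 → s2 → s2 → s2 → s2 → s2
End state s2 is not accepting.

No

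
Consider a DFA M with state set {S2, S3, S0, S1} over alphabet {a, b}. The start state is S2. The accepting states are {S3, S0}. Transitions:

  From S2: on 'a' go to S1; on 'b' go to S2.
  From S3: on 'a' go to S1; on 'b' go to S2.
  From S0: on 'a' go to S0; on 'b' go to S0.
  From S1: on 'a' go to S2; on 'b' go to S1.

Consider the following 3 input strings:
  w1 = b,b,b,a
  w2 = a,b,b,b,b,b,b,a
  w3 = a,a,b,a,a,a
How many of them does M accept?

0

w1: Trace: S2 -b-> S2 -b-> S2 -b-> S2 -a-> S1  → end S1, rejected
w2: Trace: S2 -a-> S1 -b-> S1 -b-> S1 -b-> S1 -b-> S1 -b-> S1 -b-> S1 -a-> S2  → end S2, rejected
w3: Trace: S2 -a-> S1 -a-> S2 -b-> S2 -a-> S1 -a-> S2 -a-> S1  → end S1, rejected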